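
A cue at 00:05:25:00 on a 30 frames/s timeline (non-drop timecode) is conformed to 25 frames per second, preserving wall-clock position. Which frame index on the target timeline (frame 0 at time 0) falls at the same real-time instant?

Source frame index: (0×3600 + 5×60 + 25) × 30 + 0 = 9750.
Real time: 9750 / (30) = 325 s.
Target frame: (325) × (25) = 8125.

frame 8125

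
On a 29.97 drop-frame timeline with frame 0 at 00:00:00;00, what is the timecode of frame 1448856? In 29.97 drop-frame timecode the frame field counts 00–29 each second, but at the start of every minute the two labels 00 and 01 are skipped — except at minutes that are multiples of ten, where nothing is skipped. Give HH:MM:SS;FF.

13:25:43;16

Ten DF minutes hold 17982 frames, so frame 1448856 lies in block 80 (frames 1438560–1456541) with 10296 frames into that block.
The block's first minute is 1800 frames and the rest 1798 each; 10296 frames reaches minute 5, so 80 × 18 + 5 × 2 = 1450 labels have been skipped so far.
Adding those back, label number 1448856 + 1450 = 1450306 at 30 labels/s is 48343 s + 16 f = 13 h 25 min 43 s frame 16, i.e. 13:25:43;16.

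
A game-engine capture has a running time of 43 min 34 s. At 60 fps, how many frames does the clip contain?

156840 frames

43 min 34 s = 2614 s.
Frames = 2614 × 60 = 156840.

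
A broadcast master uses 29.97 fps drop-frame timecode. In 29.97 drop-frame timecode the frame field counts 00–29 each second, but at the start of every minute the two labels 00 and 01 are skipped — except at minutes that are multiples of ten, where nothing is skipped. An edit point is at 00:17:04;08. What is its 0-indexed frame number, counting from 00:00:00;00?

30696

Complete 10-minute blocks: 1, each 17982 frames → 17982.
Remaining 7 whole minutes in the current block: 1800 + 6 × 1798 = 12588 frames.
Within the current minute: 4 × 30 + 8 − 2 = 126 (labels ;00/;01 skipped at this minute). Total = 17982 + 12588 + 126 = 30696.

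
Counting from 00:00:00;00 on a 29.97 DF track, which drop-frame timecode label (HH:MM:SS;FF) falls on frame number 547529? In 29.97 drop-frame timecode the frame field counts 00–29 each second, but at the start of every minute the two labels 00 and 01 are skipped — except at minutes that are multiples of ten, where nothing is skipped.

Ten DF minutes hold 17982 frames, so frame 547529 lies in block 30 (frames 539460–557441) with 8069 frames into that block.
The block's first minute is 1800 frames and the rest 1798 each; 8069 frames reaches minute 4, so 30 × 18 + 4 × 2 = 548 labels have been skipped so far.
Adding those back, label number 547529 + 548 = 548077 at 30 labels/s is 18269 s + 7 f = 5 h 4 min 29 s frame 7, i.e. 05:04:29;07.

05:04:29;07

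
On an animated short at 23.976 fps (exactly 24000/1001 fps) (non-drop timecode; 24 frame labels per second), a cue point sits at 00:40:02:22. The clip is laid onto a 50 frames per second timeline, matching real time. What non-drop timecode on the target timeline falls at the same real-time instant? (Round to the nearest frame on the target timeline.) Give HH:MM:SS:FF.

00:40:05:16

Source frame index: (0×3600 + 40×60 + 2) × 24 + 22 = 57670.
Real time: 57670 / (24000/1001) = 5772767/2400 s.
Target frame: (5772767/2400) × (50) = 5772767/48 ≈ 120265.979 → 120266.
At 50 labels/s: frame 120266 → 00:40:05:16.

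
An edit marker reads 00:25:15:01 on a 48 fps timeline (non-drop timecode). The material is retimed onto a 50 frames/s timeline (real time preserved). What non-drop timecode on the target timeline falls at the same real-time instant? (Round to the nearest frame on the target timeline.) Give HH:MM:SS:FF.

Source frame index: (0×3600 + 25×60 + 15) × 48 + 1 = 72721.
Real time: 72721 / (48) = 72721/48 s.
Target frame: (72721/48) × (50) = 1818025/24 ≈ 75751.042 → 75751.
At 50 labels/s: frame 75751 → 00:25:15:01.

00:25:15:01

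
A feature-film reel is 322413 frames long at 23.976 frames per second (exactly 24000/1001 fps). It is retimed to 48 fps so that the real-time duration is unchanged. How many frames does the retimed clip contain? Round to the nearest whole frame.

645471 frames

Frames at target rate = 322413 × (48) / (24000/1001) = 322735413/500 ≈ 645470.826.
Nearest whole frame: 645471.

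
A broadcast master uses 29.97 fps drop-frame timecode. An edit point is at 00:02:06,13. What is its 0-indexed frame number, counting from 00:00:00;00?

3789

As if non-drop at 30 labels/s: (0 × 3600 + 2 × 60 + 6) × 30 + 13 = 3793.
Minute boundaries passed: 2; those not divisible by 10: 2 − 0 = 2; dropped labels = 2 × 2 = 4.
Actual frame index = 3793 − 4 = 3789.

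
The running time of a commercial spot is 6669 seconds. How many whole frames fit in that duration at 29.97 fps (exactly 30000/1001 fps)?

199870 frames

Frames = 6669 × 30000/1001 = 15390000/77 ≈ 199870.1299.
Complete frames: 199870.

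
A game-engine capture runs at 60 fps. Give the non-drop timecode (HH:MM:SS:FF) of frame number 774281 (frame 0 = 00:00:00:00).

774281 ÷ 60 = 12904 full seconds, remainder 41 frames.
12904 s = 3 h 35 min 4 s.
Timecode: 03:35:04:41.

03:35:04:41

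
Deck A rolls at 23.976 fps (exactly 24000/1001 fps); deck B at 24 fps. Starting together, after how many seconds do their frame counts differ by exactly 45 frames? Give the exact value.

1876.875 seconds

The gap grows by |24 − 24000/1001| = 24/1001 frames per second.
Time for a 45-frame gap: 45 ÷ (24/1001) = 1876.875 s.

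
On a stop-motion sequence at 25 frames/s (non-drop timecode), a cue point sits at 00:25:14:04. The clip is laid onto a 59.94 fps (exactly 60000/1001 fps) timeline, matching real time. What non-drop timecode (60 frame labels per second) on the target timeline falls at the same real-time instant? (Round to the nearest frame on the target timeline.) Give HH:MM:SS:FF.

00:25:12:39

Source frame index: (0×3600 + 25×60 + 14) × 25 + 4 = 37854.
Real time: 37854 / (25) = 37854/25 s.
Target frame: (37854/25) × (60000/1001) = 90849600/1001 ≈ 90758.841 → 90759.
At 60 labels/s: frame 90759 → 00:25:12:39.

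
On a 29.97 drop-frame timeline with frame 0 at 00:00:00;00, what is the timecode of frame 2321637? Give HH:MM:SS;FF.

21:31:05;11

Each 10-minute DF block holds 10 × 60 × 30 − 9 × 2 = 17982 frames. 2321637 ÷ 17982 → 129 full blocks, remainder 1959.
Within the partial block the first minute is 1800 frames and each further minute 1798, so 1 further minute boundary passed. Total skipped labels = 18 × 129 + 2 × 1 = 2324.
Non-drop label index = 2321637 + 2324 = 2323961; at 30 labels/s that is 21:31:05:11, i.e. DF 21:31:05;11.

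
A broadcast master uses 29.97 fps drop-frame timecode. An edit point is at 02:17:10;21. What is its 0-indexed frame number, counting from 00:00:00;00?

Complete 10-minute blocks: 13, each 17982 frames → 233766.
Remaining 7 whole minutes in the current block: 1800 + 6 × 1798 = 12588 frames.
Within the current minute: 10 × 30 + 21 − 2 = 319 (labels ;00/;01 skipped at this minute). Total = 233766 + 12588 + 319 = 246673.

246673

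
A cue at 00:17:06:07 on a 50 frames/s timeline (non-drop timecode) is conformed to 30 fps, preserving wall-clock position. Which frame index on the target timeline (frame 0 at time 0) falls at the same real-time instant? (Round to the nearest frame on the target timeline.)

frame 30784

Source frame index: (0×3600 + 17×60 + 6) × 50 + 7 = 51307.
Real time: 51307 / (50) = 51307/50 s.
Target frame: (51307/50) × (30) = 153921/5 ≈ 30784.200 → 30784.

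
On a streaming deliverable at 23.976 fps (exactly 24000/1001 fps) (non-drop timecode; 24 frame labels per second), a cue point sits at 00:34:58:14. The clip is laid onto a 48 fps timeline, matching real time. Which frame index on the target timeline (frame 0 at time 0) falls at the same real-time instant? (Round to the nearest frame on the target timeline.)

frame 100833

Source frame index: (0×3600 + 34×60 + 58) × 24 + 14 = 50366.
Real time: 50366 / (24000/1001) = 25208183/12000 s.
Target frame: (25208183/12000) × (48) = 25208183/250 ≈ 100832.732 → 100833.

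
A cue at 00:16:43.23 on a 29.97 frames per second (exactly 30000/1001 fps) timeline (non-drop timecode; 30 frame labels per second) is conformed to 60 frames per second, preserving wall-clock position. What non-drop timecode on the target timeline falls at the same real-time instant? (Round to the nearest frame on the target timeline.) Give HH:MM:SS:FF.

Source frame index: (0×3600 + 16×60 + 43) × 30 + 23 = 30113.
Real time: 30113 / (30000/1001) = 30143113/30000 s.
Target frame: (30143113/30000) × (60) = 30143113/500 ≈ 60286.226 → 60286.
At 60 labels/s: frame 60286 → 00:16:44:46.

00:16:44:46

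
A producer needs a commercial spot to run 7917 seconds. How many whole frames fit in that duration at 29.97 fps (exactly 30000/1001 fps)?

237272 frames

Frames = 7917 × 30000/1001 = 2610000/11 ≈ 237272.7273.
Complete frames: 237272.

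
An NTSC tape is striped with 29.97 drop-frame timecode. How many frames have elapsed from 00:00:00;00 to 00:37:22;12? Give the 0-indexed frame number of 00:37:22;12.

67204

Complete 10-minute blocks: 3, each 17982 frames → 53946.
Remaining 7 whole minutes in the current block: 1800 + 6 × 1798 = 12588 frames.
Within the current minute: 22 × 30 + 12 − 2 = 670 (labels ;00/;01 skipped at this minute). Total = 53946 + 12588 + 670 = 67204.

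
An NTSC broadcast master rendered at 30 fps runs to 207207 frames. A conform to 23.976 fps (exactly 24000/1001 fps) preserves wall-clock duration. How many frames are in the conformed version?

165600 frames

Target frames = source frames × (target rate / source rate) = 207207 × (24000/1001)/(30) = 207207 × 800/1001 = 165600.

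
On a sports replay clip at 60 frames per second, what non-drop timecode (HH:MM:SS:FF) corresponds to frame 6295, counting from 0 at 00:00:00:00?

6295 ÷ 60 = 104 full seconds, remainder 55 frames.
104 s = 0 h 1 min 44 s.
Timecode: 00:01:44:55.

00:01:44:55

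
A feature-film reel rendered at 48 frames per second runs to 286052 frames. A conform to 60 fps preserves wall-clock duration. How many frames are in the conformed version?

Target frames = source frames × (target rate / source rate) = 286052 × (60)/(48) = 286052 × 5/4 = 357565.

357565 frames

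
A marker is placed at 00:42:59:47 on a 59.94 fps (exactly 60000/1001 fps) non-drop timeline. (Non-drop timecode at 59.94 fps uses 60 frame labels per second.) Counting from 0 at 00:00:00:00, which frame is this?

Total seconds to the label: (0 × 3600 + 42 × 60 + 59) = 2579.
Frame index = 2579 × 60 + 47 = 154787.

154787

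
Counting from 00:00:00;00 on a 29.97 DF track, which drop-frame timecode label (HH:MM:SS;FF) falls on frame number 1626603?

Each 10-minute DF block holds 10 × 60 × 30 − 9 × 2 = 17982 frames. 1626603 ÷ 17982 → 90 full blocks, remainder 8223.
Within the partial block the first minute is 1800 frames and each further minute 1798, so 4 further minute boundaries passed. Total skipped labels = 18 × 90 + 2 × 4 = 1628.
Non-drop label index = 1626603 + 1628 = 1628231; at 30 labels/s that is 15:04:34:11, i.e. DF 15:04:34;11.

15:04:34;11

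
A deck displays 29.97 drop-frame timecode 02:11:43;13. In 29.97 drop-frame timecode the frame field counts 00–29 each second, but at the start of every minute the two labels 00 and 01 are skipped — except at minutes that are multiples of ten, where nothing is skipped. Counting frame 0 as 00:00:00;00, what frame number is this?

As if non-drop at 30 labels/s: (2 × 3600 + 11 × 60 + 43) × 30 + 13 = 237103.
Minute boundaries passed: 131; those not divisible by 10: 131 − 13 = 118; dropped labels = 2 × 118 = 236.
Actual frame index = 237103 − 236 = 236867.

236867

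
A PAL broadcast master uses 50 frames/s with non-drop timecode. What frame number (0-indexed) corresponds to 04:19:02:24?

Total seconds to the label: (4 × 3600 + 19 × 60 + 2) = 15542.
Frame index = 15542 × 50 + 24 = 777124.

777124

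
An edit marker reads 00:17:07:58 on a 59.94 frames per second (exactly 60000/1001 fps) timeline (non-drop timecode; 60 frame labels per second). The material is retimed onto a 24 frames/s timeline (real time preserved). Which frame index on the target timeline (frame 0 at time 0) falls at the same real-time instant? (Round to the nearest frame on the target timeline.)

Source frame index: (0×3600 + 17×60 + 7) × 60 + 58 = 61678.
Real time: 61678 / (60000/1001) = 30869839/30000 s.
Target frame: (30869839/30000) × (24) = 30869839/1250 ≈ 24695.871 → 24696.

frame 24696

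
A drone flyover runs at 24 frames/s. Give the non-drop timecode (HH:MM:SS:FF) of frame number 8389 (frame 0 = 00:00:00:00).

8389 ÷ 24 = 349 full seconds, remainder 13 frames.
349 s = 0 h 5 min 49 s.
Timecode: 00:05:49:13.

00:05:49:13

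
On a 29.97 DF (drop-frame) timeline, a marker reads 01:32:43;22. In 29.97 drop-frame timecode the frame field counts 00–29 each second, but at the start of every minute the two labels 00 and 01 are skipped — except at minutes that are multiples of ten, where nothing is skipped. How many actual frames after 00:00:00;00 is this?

Complete 10-minute blocks: 9, each 17982 frames → 161838.
Remaining 2 whole minutes in the current block: 1800 + 1 × 1798 = 3598 frames.
Within the current minute: 43 × 30 + 22 − 2 = 1310 (labels ;00/;01 skipped at this minute). Total = 161838 + 3598 + 1310 = 166746.

166746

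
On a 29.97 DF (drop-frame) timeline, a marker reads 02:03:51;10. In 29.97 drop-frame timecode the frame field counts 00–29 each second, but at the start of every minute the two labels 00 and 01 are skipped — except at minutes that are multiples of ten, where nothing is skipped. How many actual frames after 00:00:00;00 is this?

222718

Complete 10-minute blocks: 12, each 17982 frames → 215784.
Remaining 3 whole minutes in the current block: 1800 + 2 × 1798 = 5396 frames.
Within the current minute: 51 × 30 + 10 − 2 = 1538 (labels ;00/;01 skipped at this minute). Total = 215784 + 5396 + 1538 = 222718.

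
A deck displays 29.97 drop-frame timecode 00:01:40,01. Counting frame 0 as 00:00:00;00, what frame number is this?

2999

As if non-drop at 30 labels/s: (0 × 3600 + 1 × 60 + 40) × 30 + 1 = 3001.
Minute boundaries passed: 1; those not divisible by 10: 1 − 0 = 1; dropped labels = 2 × 1 = 2.
Actual frame index = 3001 − 2 = 2999.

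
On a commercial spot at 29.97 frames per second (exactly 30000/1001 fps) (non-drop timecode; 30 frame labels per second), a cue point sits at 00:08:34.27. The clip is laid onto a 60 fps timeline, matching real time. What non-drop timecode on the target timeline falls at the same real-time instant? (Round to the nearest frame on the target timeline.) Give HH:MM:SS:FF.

00:08:35:25

Source frame index: (0×3600 + 8×60 + 34) × 30 + 27 = 15447.
Real time: 15447 / (30000/1001) = 5154149/10000 s.
Target frame: (5154149/10000) × (60) = 15462447/500 ≈ 30924.894 → 30925.
At 60 labels/s: frame 30925 → 00:08:35:25.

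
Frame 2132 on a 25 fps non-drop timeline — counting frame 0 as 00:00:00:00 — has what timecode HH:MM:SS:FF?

00:01:25:07

2132 ÷ 25 = 85 full seconds, remainder 7 frames.
85 s = 0 h 1 min 25 s.
Timecode: 00:01:25:07.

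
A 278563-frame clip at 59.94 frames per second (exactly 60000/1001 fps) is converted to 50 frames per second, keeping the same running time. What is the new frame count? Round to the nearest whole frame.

Frames at target rate = 278563 × (50) / (60000/1001) = 278841563/1200 ≈ 232367.969.
Nearest whole frame: 232368.

232368 frames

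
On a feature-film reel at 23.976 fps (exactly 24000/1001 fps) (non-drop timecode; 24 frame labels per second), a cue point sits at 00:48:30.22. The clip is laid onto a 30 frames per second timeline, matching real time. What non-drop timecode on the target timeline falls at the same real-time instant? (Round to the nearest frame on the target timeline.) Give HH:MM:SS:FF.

00:48:33:25

Source frame index: (0×3600 + 48×60 + 30) × 24 + 22 = 69862.
Real time: 69862 / (24000/1001) = 34965931/12000 s.
Target frame: (34965931/12000) × (30) = 34965931/400 ≈ 87414.827 → 87415.
At 30 labels/s: frame 87415 → 00:48:33:25.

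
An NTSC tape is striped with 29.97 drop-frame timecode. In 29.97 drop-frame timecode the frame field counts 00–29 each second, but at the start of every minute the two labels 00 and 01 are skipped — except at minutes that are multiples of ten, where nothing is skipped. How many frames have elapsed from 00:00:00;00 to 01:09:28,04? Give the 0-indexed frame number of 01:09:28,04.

124918

As if non-drop at 30 labels/s: (1 × 3600 + 9 × 60 + 28) × 30 + 4 = 125044.
Minute boundaries passed: 69; those not divisible by 10: 69 − 6 = 63; dropped labels = 2 × 63 = 126.
Actual frame index = 125044 − 126 = 124918.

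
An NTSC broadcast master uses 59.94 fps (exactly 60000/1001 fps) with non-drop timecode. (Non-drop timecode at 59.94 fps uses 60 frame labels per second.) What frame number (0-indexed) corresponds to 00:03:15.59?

Total seconds to the label: (0 × 3600 + 3 × 60 + 15) = 195.
Frame index = 195 × 60 + 59 = 11759.

frame 11759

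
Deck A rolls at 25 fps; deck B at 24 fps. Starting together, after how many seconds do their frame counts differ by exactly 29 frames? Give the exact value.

29 seconds

The gap grows by |24 − 25| = 1 frame per second.
Time for a 29-frame gap: 29 ÷ (1) = 29 s.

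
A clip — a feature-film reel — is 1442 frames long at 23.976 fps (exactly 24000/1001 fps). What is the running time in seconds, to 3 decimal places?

Running time = 1442 × 1001/24000 = 721721/12000 s ≈ 60.143 s.

60.143 seconds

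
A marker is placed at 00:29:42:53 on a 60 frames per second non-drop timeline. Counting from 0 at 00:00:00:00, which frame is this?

Total seconds to the label: (0 × 3600 + 29 × 60 + 42) = 1782.
Frame index = 1782 × 60 + 53 = 106973.

106973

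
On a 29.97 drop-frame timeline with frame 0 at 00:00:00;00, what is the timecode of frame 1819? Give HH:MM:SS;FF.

00:01:00;21

Ten DF minutes hold 17982 frames, so frame 1819 lies in block 0 (frames 0–17981) with 1819 frames into that block.
The block's first minute is 1800 frames and the rest 1798 each; 1819 frames reaches minute 1, so 0 × 18 + 1 × 2 = 2 labels have been skipped so far.
Adding those back, label number 1819 + 2 = 1821 at 30 labels/s is 60 s + 21 f = 0 h 1 min 0 s frame 21, i.e. 00:01:00;21.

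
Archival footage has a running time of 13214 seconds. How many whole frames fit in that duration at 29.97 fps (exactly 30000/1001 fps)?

396023 frames

Frames = 13214 × 30000/1001 = 396420000/1001 ≈ 396023.9760.
Complete frames: 396023.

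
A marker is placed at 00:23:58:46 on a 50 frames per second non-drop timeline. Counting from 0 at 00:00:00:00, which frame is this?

71946

Total seconds to the label: (0 × 3600 + 23 × 60 + 58) = 1438.
Frame index = 1438 × 50 + 46 = 71946.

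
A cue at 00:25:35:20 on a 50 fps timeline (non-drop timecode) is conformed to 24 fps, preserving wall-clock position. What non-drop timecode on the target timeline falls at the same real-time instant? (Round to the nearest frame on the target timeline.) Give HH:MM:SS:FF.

00:25:35:10

Source frame index: (0×3600 + 25×60 + 35) × 50 + 20 = 76770.
Real time: 76770 / (50) = 7677/5 s.
Target frame: (7677/5) × (24) = 184248/5 ≈ 36849.600 → 36850.
At 24 labels/s: frame 36850 → 00:25:35:10.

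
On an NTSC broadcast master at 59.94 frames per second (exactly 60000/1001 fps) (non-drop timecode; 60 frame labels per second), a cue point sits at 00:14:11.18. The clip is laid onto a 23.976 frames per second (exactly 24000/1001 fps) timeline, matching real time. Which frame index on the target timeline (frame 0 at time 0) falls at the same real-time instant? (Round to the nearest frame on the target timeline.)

Source frame index: (0×3600 + 14×60 + 11) × 60 + 18 = 51078.
Real time: 51078 / (60000/1001) = 8521513/10000 s.
Target frame: (8521513/10000) × (24000/1001) = 102156/5 ≈ 20431.200 → 20431.

frame 20431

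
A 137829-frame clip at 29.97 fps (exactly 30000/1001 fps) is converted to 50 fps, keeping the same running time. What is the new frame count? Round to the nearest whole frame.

Frames at target rate = 137829 × (50) / (30000/1001) = 45988943/200 ≈ 229944.715.
Nearest whole frame: 229945.

229945 frames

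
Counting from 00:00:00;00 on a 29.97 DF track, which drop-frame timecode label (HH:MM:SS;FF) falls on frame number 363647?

Ten DF minutes hold 17982 frames, so frame 363647 lies in block 20 (frames 359640–377621) with 4007 frames into that block.
The block's first minute is 1800 frames and the rest 1798 each; 4007 frames reaches minute 2, so 20 × 18 + 2 × 2 = 364 labels have been skipped so far.
Adding those back, label number 363647 + 364 = 364011 at 30 labels/s is 12133 s + 21 f = 3 h 22 min 13 s frame 21, i.e. 03:22:13;21.

03:22:13;21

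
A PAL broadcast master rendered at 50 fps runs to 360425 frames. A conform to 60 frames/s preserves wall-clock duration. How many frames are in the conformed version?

432510 frames

Target frames = source frames × (target rate / source rate) = 360425 × (60)/(50) = 360425 × 6/5 = 432510.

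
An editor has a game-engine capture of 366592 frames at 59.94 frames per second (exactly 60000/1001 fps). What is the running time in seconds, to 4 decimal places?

6115.9765 seconds

Running time = 366592 × 1001/60000 = 11467456/1875 s ≈ 6115.9765 s.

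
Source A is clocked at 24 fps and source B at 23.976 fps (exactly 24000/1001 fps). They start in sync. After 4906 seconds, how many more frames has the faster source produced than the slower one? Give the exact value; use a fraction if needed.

10704/91 frames

A emits 24 × 4906 = 117744 frames; B emits 24000/1001 × 4906 = 10704000/91.
Difference = 10704/91 frames (≈ 117.6264); B is behind A.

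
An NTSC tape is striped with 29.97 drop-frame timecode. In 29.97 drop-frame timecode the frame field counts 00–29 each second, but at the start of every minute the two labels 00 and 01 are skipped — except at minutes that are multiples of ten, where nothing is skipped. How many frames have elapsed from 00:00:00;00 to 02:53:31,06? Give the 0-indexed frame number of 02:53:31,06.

As if non-drop at 30 labels/s: (2 × 3600 + 53 × 60 + 31) × 30 + 6 = 312336.
Minute boundaries passed: 173; those not divisible by 10: 173 − 17 = 156; dropped labels = 2 × 156 = 312.
Actual frame index = 312336 − 312 = 312024.

312024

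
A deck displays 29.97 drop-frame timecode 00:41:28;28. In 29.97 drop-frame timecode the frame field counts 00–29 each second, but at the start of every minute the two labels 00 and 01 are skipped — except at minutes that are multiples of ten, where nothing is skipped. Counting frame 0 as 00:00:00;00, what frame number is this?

Complete 10-minute blocks: 4, each 17982 frames → 71928.
Remaining 1 whole minute in the current block: 1800 + 0 × 1798 = 1800 frames.
Within the current minute: 28 × 30 + 28 − 2 = 866 (labels ;00/;01 skipped at this minute). Total = 71928 + 1800 + 866 = 74594.

74594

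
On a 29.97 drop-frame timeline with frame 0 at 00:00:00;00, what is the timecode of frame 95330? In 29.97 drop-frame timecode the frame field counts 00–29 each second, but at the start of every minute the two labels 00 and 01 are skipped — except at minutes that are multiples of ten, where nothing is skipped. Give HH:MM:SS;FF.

Each 10-minute DF block holds 10 × 60 × 30 − 9 × 2 = 17982 frames. 95330 ÷ 17982 → 5 full blocks, remainder 5420.
Within the partial block the first minute is 1800 frames and each further minute 1798, so 3 further minute boundaries passed. Total skipped labels = 18 × 5 + 2 × 3 = 96.
Non-drop label index = 95330 + 96 = 95426; at 30 labels/s that is 00:53:00:26, i.e. DF 00:53:00;26.

00:53:00;26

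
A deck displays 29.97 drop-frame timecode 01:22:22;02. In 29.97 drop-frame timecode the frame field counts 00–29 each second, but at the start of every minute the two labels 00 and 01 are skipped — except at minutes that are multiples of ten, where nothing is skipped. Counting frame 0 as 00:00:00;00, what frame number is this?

As if non-drop at 30 labels/s: (1 × 3600 + 22 × 60 + 22) × 30 + 2 = 148262.
Minute boundaries passed: 82; those not divisible by 10: 82 − 8 = 74; dropped labels = 2 × 74 = 148.
Actual frame index = 148262 − 148 = 148114.

148114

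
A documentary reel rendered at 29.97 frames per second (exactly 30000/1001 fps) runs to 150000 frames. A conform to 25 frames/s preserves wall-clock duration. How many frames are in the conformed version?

125125 frames

Target frames = source frames × (target rate / source rate) = 150000 × (25)/(30000/1001) = 150000 × 1001/1200 = 125125.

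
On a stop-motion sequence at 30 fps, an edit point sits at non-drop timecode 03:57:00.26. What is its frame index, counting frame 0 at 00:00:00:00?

Total seconds to the label: (3 × 3600 + 57 × 60 + 0) = 14220.
Frame index = 14220 × 30 + 26 = 426626.

frame 426626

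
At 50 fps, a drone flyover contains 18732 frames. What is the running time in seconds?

Running time = 18732 / (50) = 374.64 s.

374.64 seconds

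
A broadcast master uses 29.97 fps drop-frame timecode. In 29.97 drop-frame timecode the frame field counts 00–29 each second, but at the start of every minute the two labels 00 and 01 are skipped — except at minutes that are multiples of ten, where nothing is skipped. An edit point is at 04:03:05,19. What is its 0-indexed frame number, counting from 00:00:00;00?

As if non-drop at 30 labels/s: (4 × 3600 + 3 × 60 + 5) × 30 + 19 = 437569.
Minute boundaries passed: 243; those not divisible by 10: 243 − 24 = 219; dropped labels = 2 × 219 = 438.
Actual frame index = 437569 − 438 = 437131.

437131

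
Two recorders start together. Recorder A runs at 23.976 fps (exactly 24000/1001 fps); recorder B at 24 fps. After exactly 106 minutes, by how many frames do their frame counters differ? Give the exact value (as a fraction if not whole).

152640/1001 frames

106 min = 6360 s.
A emits 24000/1001 × 6360 = 152640000/1001 frames; B emits 24 × 6360 = 152640.
Difference = 152640/1001 frames (≈ 152.4875); B is ahead of A.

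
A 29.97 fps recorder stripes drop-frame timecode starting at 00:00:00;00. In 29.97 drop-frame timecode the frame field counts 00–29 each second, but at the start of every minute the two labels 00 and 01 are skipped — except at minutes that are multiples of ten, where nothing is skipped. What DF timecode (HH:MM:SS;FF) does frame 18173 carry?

Each 10-minute DF block holds 10 × 60 × 30 − 9 × 2 = 17982 frames. 18173 ÷ 17982 → 1 full block, remainder 191.
Within the partial block the first minute is 1800 frames and each further minute 1798, so 0 further minute boundaries passed. Total skipped labels = 18 × 1 + 2 × 0 = 18.
Non-drop label index = 18173 + 18 = 18191; at 30 labels/s that is 00:10:06:11, i.e. DF 00:10:06;11.

00:10:06;11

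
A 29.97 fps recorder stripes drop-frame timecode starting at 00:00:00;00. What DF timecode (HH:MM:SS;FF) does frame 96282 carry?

Ten DF minutes hold 17982 frames, so frame 96282 lies in block 5 (frames 89910–107891) with 6372 frames into that block.
The block's first minute is 1800 frames and the rest 1798 each; 6372 frames reaches minute 3, so 5 × 18 + 3 × 2 = 96 labels have been skipped so far.
Adding those back, label number 96282 + 96 = 96378 at 30 labels/s is 3212 s + 18 f = 0 h 53 min 32 s frame 18, i.e. 00:53:32;18.

00:53:32;18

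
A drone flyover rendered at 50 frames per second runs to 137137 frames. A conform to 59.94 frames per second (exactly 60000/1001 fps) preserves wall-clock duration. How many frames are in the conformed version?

164400 frames

Target frames = source frames × (target rate / source rate) = 137137 × (60000/1001)/(50) = 137137 × 1200/1001 = 164400.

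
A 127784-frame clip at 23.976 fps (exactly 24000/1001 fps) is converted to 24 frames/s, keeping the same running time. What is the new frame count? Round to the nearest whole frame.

127912 frames

Frames at target rate = 127784 × (24) / (24000/1001) = 15988973/125 ≈ 127911.784.
Nearest whole frame: 127912.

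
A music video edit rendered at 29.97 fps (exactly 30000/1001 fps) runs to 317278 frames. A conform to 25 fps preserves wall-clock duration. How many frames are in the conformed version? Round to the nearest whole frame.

Frames at target rate = 317278 × (25) / (30000/1001) = 158797639/600 ≈ 264662.732.
Nearest whole frame: 264663.

264663 frames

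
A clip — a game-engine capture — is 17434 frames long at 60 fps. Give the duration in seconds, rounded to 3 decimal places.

Running time = 17434 × 1/60 = 8717/30 s ≈ 290.567 s.

290.567 seconds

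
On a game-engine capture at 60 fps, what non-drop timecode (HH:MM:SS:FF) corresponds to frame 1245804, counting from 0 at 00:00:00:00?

05:46:03:24

1245804 ÷ 60 = 20763 full seconds, remainder 24 frames.
20763 s = 5 h 46 min 3 s.
Timecode: 05:46:03:24.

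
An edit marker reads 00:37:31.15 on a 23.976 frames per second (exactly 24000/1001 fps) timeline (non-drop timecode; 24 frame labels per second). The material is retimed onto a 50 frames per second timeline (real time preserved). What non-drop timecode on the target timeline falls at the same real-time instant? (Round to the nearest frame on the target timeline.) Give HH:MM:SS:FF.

Source frame index: (0×3600 + 37×60 + 31) × 24 + 15 = 54039.
Real time: 54039 / (24000/1001) = 18031013/8000 s.
Target frame: (18031013/8000) × (50) = 18031013/160 ≈ 112693.831 → 112694.
At 50 labels/s: frame 112694 → 00:37:33:44.

00:37:33:44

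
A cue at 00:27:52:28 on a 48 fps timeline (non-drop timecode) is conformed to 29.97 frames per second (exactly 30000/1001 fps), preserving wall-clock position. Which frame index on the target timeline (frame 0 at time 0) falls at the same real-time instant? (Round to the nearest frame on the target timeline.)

frame 50127

Source frame index: (0×3600 + 27×60 + 52) × 48 + 28 = 80284.
Real time: 80284 / (48) = 20071/12 s.
Target frame: (20071/12) × (30000/1001) = 50177500/1001 ≈ 50127.373 → 50127.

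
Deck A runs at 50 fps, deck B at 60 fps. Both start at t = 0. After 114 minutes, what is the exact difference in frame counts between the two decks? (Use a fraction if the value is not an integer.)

68400 frames

114 min = 6840 s.
A emits 50 × 6840 = 342000 frames; B emits 60 × 6840 = 410400.
Difference = 68400 frames; B is ahead of A.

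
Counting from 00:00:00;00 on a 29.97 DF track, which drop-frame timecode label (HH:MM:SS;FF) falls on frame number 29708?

Each 10-minute DF block holds 10 × 60 × 30 − 9 × 2 = 17982 frames. 29708 ÷ 17982 → 1 full block, remainder 11726.
Within the partial block the first minute is 1800 frames and each further minute 1798, so 6 further minute boundaries passed. Total skipped labels = 18 × 1 + 2 × 6 = 30.
Non-drop label index = 29708 + 30 = 29738; at 30 labels/s that is 00:16:31:08, i.e. DF 00:16:31;08.

00:16:31;08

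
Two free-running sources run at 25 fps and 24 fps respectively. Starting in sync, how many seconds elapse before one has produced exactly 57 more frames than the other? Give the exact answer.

57 seconds

The gap grows by |24 − 25| = 1 frame per second.
Time for a 57-frame gap: 57 ÷ (1) = 57 s.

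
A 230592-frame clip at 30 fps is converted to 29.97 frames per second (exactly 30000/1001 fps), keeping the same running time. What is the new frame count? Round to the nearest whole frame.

230362 frames

Frames at target rate = 230592 × (30000/1001) / (30) = 230592000/1001 ≈ 230361.638.
Nearest whole frame: 230362.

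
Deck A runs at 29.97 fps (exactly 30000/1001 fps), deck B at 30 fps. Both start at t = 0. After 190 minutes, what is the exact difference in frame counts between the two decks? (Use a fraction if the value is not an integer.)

342000/1001 frames

190 min = 11400 s.
A emits 30000/1001 × 11400 = 342000000/1001 frames; B emits 30 × 11400 = 342000.
Difference = 342000/1001 frames (≈ 341.6583); B is ahead of A.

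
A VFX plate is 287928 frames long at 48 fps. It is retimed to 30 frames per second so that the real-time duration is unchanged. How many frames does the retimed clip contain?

179955 frames

Frames at target rate = 287928 × (30) / (48) = 179955.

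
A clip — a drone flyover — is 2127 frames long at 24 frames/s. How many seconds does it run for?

Running time = 2127 / (24) = 88.625 s.

88.625 seconds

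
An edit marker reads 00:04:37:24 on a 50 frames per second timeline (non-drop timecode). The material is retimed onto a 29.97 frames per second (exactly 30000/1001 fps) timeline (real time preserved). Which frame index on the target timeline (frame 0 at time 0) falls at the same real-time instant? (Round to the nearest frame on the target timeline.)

Source frame index: (0×3600 + 4×60 + 37) × 50 + 24 = 13874.
Real time: 13874 / (50) = 6937/25 s.
Target frame: (6937/25) × (30000/1001) = 1189200/143 ≈ 8316.084 → 8316.

frame 8316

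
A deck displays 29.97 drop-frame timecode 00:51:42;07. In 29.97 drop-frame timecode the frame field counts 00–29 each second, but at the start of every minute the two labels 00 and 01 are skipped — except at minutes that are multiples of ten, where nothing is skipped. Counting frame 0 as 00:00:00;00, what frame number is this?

Complete 10-minute blocks: 5, each 17982 frames → 89910.
Remaining 1 whole minute in the current block: 1800 + 0 × 1798 = 1800 frames.
Within the current minute: 42 × 30 + 7 − 2 = 1265 (labels ;00/;01 skipped at this minute). Total = 89910 + 1800 + 1265 = 92975.

92975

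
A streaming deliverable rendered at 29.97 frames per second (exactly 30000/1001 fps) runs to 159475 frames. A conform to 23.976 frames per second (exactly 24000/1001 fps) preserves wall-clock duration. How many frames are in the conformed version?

127580 frames

Target frames = source frames × (target rate / source rate) = 159475 × (24000/1001)/(30000/1001) = 159475 × 4/5 = 127580.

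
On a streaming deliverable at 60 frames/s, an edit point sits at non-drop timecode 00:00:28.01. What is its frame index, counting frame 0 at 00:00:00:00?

frame 1681

Total seconds to the label: (0 × 3600 + 0 × 60 + 28) = 28.
Frame index = 28 × 60 + 1 = 1681.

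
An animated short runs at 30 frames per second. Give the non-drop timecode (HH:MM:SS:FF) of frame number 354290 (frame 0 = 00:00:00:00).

354290 ÷ 30 = 11809 full seconds, remainder 20 frames.
11809 s = 3 h 16 min 49 s.
Timecode: 03:16:49:20.

03:16:49:20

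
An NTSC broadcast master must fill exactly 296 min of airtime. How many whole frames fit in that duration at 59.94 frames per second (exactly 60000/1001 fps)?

1064535 frames

296 min = 17760 s.
Frames = 17760 × 60000/1001 = 1065600000/1001 ≈ 1064535.4645.
Complete frames: 1064535.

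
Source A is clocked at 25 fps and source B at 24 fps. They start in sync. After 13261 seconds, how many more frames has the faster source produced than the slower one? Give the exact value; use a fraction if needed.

A emits 25 × 13261 = 331525 frames; B emits 24 × 13261 = 318264.
Difference = 13261 frames; B is behind A.

13261 frames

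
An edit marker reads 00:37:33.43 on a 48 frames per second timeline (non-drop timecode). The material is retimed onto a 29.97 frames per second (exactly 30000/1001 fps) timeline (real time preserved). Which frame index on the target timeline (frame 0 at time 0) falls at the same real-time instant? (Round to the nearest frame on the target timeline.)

frame 67549

Source frame index: (0×3600 + 37×60 + 33) × 48 + 43 = 108187.
Real time: 108187 / (48) = 108187/48 s.
Target frame: (108187/48) × (30000/1001) = 67616875/1001 ≈ 67549.326 → 67549.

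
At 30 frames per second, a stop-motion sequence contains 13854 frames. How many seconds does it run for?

461.8 seconds

Running time = 13854 / (30) = 461.8 s.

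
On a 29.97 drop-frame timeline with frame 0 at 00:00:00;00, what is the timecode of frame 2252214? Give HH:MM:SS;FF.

20:52:28;28

Ten DF minutes hold 17982 frames, so frame 2252214 lies in block 125 (frames 2247750–2265731) with 4464 frames into that block.
The block's first minute is 1800 frames and the rest 1798 each; 4464 frames reaches minute 2, so 125 × 18 + 2 × 2 = 2254 labels have been skipped so far.
Adding those back, label number 2252214 + 2254 = 2254468 at 30 labels/s is 75148 s + 28 f = 20 h 52 min 28 s frame 28, i.e. 20:52:28;28.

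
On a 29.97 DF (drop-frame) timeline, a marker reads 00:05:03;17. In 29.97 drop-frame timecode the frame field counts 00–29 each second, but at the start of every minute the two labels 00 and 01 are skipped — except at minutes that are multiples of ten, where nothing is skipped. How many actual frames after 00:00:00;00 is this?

9097

Complete 10-minute blocks: 0, each 17982 frames → 0.
Remaining 5 whole minutes in the current block: 1800 + 4 × 1798 = 8992 frames.
Within the current minute: 3 × 30 + 17 − 2 = 105 (labels ;00/;01 skipped at this minute). Total = 0 + 8992 + 105 = 9097.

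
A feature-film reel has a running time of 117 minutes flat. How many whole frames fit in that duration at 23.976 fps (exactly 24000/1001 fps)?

117 min = 7020 s.
Frames = 7020 × 24000/1001 = 12960000/77 ≈ 168311.6883.
Complete frames: 168311.

168311 frames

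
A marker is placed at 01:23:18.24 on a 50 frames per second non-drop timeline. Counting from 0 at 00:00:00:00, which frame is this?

249924

Total seconds to the label: (1 × 3600 + 23 × 60 + 18) = 4998.
Frame index = 4998 × 50 + 24 = 249924.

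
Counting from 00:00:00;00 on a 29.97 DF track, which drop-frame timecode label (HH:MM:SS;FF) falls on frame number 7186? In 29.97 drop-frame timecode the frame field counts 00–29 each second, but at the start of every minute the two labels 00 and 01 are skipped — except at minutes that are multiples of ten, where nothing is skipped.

00:03:59;22

Ten DF minutes hold 17982 frames, so frame 7186 lies in block 0 (frames 0–17981) with 7186 frames into that block.
The block's first minute is 1800 frames and the rest 1798 each; 7186 frames reaches minute 3, so 0 × 18 + 3 × 2 = 6 labels have been skipped so far.
Adding those back, label number 7186 + 6 = 7192 at 30 labels/s is 239 s + 22 f = 0 h 3 min 59 s frame 22, i.e. 00:03:59;22.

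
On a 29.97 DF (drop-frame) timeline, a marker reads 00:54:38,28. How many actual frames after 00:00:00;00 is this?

98270

As if non-drop at 30 labels/s: (0 × 3600 + 54 × 60 + 38) × 30 + 28 = 98368.
Minute boundaries passed: 54; those not divisible by 10: 54 − 5 = 49; dropped labels = 2 × 49 = 98.
Actual frame index = 98368 − 98 = 98270.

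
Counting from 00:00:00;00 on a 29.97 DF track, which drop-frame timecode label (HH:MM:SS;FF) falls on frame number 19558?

Each 10-minute DF block holds 10 × 60 × 30 − 9 × 2 = 17982 frames. 19558 ÷ 17982 → 1 full block, remainder 1576.
Within the partial block the first minute is 1800 frames and each further minute 1798, so 0 further minute boundaries passed. Total skipped labels = 18 × 1 + 2 × 0 = 18.
Non-drop label index = 19558 + 18 = 19576; at 30 labels/s that is 00:10:52:16, i.e. DF 00:10:52;16.

00:10:52;16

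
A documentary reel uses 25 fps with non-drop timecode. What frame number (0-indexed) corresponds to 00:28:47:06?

frame 43181

Total seconds to the label: (0 × 3600 + 28 × 60 + 47) = 1727.
Frame index = 1727 × 25 + 6 = 43181.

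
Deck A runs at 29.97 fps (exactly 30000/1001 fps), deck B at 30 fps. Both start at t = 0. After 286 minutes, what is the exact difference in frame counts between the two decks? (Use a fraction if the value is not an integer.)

3600/7 frames

286 min = 17160 s.
A emits 30000/1001 × 17160 = 3600000/7 frames; B emits 30 × 17160 = 514800.
Difference = 3600/7 frames (≈ 514.2857); B is ahead of A.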